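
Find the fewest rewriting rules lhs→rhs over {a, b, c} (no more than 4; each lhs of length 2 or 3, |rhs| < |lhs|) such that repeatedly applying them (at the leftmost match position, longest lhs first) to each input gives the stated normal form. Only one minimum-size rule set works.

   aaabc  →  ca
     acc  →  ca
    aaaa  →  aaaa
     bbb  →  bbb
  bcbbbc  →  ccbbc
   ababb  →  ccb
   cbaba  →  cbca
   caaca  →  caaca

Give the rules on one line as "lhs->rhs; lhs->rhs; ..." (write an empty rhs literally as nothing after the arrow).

aab->c; ab->c; acc->ca; bcb->cc

  | aaabc => acc => ca
  | acc => ca
  | aaaa
  | bbb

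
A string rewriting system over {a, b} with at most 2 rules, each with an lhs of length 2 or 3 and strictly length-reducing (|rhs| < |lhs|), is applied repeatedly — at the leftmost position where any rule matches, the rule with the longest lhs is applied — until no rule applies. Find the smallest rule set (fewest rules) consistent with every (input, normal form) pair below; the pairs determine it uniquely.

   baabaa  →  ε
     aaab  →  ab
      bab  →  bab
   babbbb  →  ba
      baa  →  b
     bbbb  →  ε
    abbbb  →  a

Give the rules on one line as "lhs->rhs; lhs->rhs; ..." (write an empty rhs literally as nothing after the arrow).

aa->; bb->

  | baabaa => bbaa => aa => ε
  | aaab => ab
  | bab
  | babbbb => babb => ba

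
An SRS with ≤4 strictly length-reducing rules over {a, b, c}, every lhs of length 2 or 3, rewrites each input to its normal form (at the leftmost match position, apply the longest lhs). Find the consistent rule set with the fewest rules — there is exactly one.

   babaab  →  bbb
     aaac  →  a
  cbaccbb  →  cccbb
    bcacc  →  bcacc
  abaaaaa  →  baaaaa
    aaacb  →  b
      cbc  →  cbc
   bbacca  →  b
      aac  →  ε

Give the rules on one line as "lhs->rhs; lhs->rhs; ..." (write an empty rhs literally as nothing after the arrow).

  | babaab => bbaab => bbab => bbb
  | aaac => a
  | cbaccbb => cccbb
  | bcacc

aac->; ab->b; bac->c; cca->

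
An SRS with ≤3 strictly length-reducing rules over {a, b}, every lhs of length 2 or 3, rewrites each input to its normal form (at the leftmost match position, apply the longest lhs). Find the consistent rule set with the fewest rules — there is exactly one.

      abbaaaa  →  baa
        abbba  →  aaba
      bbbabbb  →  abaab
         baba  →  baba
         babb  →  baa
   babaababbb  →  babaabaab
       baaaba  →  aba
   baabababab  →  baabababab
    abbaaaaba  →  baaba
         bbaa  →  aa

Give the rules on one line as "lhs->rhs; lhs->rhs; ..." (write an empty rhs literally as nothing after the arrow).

aaa->b; bb->a; bba->a

  | abbaaaa => aaaaa => baa
  | abbba => aaba
  | bbbabbb => ababbb => abaab
  | baba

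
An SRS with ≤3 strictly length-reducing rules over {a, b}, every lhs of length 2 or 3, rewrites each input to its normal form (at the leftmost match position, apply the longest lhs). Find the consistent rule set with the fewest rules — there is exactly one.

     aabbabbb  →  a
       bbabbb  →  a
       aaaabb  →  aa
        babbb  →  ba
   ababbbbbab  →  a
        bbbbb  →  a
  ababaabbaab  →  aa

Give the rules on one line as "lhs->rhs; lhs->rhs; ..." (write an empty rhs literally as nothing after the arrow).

  | aabbabbb => ababbb => aabbb => abb => ab => a
  | bbabbb => aabbb => abb => ab => a
  | aaaabb => aaab => aa
  | babbb => babb => bab => ba

aab->a; ab->a; bb->a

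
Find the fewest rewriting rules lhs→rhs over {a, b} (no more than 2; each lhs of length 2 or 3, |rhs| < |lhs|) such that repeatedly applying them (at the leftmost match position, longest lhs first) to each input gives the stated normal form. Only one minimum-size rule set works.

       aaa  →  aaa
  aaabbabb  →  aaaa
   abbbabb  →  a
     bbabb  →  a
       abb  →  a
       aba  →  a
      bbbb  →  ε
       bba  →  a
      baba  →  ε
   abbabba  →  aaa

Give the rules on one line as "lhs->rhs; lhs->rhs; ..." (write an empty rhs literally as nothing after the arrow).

  | aaa
  | aaabbabb => aaaabb => aaaa
  | abbbabb => ababb => abb => a
  | bbabb => abb => a

ba->; bb->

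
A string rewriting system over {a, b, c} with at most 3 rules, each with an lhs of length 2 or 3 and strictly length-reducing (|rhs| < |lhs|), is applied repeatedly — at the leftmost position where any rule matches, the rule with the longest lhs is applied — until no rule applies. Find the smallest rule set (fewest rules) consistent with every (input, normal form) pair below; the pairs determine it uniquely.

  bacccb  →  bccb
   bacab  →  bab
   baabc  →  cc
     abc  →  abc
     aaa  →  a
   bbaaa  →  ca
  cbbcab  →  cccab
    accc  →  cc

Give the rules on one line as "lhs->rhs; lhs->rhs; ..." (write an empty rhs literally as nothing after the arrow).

aa->; ac->; bb->c

  | bacccb => bccb
  | bacab => bab
  | baabc => bbc => cc
  | abc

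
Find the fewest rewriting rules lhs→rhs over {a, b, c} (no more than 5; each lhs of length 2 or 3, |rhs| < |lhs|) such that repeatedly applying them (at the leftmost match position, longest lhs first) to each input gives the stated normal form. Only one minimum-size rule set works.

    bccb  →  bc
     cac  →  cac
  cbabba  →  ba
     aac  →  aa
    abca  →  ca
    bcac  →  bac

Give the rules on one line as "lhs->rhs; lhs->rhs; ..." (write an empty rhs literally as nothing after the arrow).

aac->aa; ab->; bca->ba; cb->

  | bccb => bc
  | cac
  | cbabba => abba => ba
  | aac => aa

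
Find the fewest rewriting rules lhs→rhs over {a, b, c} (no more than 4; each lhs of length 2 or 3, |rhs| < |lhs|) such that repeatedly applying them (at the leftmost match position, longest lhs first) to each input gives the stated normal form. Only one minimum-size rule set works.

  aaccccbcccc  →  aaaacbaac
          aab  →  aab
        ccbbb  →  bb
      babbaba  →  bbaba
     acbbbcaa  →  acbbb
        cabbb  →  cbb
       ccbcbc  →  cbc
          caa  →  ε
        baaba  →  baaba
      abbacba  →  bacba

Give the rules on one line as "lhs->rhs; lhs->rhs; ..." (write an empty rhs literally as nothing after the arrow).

  | aaccccbcccc => aaaacbcccc => aaaacbaac
  | aab
  | ccbbb => bb
  | babbaba => bbaba

abb->b; caa->; ccb->; ccc->aa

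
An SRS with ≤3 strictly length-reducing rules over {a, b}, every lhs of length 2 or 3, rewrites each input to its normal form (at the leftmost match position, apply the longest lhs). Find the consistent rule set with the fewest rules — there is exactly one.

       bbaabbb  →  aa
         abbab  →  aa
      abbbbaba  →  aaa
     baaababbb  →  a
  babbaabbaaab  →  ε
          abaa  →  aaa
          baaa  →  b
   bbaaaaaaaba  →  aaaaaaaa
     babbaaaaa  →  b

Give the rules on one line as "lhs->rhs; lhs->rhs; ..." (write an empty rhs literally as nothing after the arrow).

ab->a; ba->b; bb->

  | bbaabbb => aabbb => aabb => aab => aa
  | abbab => abab => aab => aa
  | abbbbaba => abbbaba => abbaba => ababa => aaba => aaa
  | baaababbb => baababbb => bababbb => bbabbb => abbb => abb => ab => a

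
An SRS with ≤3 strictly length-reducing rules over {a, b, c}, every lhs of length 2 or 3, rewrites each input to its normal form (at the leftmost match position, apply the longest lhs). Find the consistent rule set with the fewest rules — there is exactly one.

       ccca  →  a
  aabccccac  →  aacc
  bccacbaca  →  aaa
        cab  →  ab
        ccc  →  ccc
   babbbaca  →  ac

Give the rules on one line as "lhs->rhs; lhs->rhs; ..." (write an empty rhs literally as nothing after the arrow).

  | ccca => cca => ca => a
  | aabccccac => aabcccac => aabccac => aabcac => aabac => aacc
  | bccacbaca => bcacbaca => bacbaca => ccbaca => caaca => aaca => aaa
  | cab => ab

ba->c; ca->a; cb->a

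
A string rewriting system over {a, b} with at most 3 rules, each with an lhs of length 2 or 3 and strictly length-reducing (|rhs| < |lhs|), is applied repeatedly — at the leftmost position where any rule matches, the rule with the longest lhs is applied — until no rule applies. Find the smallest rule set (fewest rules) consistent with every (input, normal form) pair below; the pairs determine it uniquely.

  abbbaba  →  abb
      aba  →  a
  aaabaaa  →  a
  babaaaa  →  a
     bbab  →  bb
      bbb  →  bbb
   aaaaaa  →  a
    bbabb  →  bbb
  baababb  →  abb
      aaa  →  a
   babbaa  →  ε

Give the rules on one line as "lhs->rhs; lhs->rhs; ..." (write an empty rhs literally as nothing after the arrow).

aa->a; ba->

  | abbbaba => abbba => abb
  | aba => a
  | aaabaaa => aabaaa => abaaa => aaa => aa => a
  | babaaaa => baaaa => aaa => aa => a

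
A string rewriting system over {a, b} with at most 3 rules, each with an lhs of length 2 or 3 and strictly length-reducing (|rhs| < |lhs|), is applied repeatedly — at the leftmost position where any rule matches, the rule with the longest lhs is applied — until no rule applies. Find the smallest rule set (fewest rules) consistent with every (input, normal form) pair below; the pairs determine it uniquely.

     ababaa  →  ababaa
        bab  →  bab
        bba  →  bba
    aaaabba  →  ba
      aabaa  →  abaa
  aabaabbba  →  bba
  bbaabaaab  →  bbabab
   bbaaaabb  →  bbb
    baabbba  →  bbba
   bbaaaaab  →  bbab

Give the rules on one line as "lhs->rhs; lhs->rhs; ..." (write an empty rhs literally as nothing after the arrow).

aab->ab; abb->b

  | ababaa
  | bab
  | bba
  | aaaabba => aaabba => aabba => abba => ba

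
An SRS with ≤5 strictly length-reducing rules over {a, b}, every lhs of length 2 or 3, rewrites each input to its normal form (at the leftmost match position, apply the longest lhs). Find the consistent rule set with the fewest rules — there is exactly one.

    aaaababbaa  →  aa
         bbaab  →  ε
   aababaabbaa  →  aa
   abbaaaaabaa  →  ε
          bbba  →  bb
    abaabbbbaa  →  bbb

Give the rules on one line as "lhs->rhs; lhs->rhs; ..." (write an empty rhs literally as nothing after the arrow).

  | aaaababbaa => aaabbbbaa => aabbbaa => abbaa => baa => aa
  | bbaab => bab => ab => ε
  | aababaabbaa => abbbaabbaa => bbaabbaa => babbaa => abbaa => baa => aa
  | abbaaaaabaa => baaaaabaa => aaaaabaa => aaaabba => aaaba => aabb => ab => ε

ab->; aba->bb; ba->a; bba->b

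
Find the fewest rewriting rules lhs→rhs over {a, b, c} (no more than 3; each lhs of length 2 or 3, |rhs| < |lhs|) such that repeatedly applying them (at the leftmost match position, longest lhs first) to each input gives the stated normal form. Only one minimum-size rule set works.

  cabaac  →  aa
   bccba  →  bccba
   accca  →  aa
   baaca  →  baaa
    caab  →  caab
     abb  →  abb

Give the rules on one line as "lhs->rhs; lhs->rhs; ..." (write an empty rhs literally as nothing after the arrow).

  | cabaac => aac => aa
  | bccba
  | accca => acca => aca => aa
  | baaca => baaa

ac->a; cab->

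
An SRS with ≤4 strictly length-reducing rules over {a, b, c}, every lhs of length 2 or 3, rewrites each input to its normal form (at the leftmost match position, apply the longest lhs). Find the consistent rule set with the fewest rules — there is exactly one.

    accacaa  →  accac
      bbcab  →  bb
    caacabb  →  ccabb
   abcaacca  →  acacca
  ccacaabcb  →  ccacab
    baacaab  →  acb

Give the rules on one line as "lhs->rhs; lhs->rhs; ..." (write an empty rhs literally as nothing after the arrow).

aa->; aaa->ac; bc->a

  | accacaa => accac
  | bbcab => baab => bb
  | caacabb => ccabb
  | abcaacca => aaaacca => acacca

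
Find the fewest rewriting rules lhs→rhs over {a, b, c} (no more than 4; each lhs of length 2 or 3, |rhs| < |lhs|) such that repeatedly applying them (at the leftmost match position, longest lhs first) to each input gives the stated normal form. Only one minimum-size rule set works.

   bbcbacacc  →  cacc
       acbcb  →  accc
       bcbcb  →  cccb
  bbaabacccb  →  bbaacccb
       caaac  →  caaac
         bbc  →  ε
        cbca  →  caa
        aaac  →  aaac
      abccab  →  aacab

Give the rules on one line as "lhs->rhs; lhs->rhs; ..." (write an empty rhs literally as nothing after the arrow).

bac->c; bbc->; bc->a; bcb->cc

  | bbcbacacc => bacacc => cacc
  | acbcb => accc
  | bcbcb => cccb
  | bbaabacccb => bbaacccb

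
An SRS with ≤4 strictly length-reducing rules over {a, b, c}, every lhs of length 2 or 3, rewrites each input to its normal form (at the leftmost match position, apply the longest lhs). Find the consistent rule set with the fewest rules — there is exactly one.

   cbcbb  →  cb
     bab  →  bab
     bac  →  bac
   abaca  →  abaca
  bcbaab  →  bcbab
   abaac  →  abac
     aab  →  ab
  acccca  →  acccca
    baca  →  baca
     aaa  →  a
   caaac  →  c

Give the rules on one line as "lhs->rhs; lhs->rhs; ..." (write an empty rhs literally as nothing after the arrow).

aa->a; cac->c; cbb->

  | cbcbb => cb
  | bab
  | bac
  | abaca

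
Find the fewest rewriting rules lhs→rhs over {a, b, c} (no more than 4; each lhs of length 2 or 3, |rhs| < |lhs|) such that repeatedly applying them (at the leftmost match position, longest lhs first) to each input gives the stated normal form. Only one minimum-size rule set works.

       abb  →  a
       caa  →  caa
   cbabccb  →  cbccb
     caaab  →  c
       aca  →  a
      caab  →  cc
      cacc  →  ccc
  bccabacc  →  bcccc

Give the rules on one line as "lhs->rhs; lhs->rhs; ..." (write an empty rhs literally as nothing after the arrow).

  | abb => ab => a
  | caa
  | cbabccb => cbaccb => cbccb
  | caaab => cac => c

aab->c; ab->a; ac->; acc->cc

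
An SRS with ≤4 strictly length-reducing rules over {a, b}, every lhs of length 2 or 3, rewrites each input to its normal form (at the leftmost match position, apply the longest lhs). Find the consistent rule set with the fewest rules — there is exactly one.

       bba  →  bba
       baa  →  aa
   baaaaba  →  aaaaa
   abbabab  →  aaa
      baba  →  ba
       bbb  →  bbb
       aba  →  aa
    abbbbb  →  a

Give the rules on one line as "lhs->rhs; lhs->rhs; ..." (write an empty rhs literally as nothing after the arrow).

ab->a; baa->aa; bab->b

  | bba
  | baa => aa
  | baaaaba => aaaaba => aaaaa
  | abbabab => ababab => aabab => aaab => aaa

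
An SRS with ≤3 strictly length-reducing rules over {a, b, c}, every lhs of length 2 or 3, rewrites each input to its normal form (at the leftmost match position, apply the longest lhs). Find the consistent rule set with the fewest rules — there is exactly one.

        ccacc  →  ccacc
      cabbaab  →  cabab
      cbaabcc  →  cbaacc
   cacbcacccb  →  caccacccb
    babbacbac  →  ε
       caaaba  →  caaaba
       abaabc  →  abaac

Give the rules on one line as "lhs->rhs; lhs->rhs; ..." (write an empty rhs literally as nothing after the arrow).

bac->; bba->b; bc->c

  | ccacc
  | cabbaab => cabab
  | cbaabcc => cbaacc
  | cacbcacccb => caccacccb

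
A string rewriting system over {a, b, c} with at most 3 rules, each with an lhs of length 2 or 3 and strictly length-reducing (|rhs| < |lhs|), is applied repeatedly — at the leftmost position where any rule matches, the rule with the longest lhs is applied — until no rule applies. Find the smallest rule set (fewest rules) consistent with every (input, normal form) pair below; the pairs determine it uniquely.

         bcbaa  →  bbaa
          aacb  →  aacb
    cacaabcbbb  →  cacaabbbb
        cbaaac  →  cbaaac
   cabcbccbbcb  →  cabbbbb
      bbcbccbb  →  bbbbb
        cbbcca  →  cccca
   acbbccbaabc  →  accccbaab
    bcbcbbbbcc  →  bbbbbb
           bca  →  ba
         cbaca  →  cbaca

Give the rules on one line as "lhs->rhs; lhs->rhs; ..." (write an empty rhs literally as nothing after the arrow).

  | bcbaa => bbaa
  | aacb
  | cacaabcbbb => cacaabbbb
  | cbaaac

bc->b; cbb->cc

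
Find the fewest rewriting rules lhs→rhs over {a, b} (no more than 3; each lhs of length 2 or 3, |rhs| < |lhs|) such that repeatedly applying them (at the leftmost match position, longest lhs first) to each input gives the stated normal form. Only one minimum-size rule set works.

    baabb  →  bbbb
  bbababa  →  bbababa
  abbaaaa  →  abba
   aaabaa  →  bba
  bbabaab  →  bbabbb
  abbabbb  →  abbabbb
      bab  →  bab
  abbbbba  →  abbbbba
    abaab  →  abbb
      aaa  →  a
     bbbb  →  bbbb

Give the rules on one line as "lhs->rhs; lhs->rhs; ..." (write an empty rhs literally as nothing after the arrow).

aa->a; aab->bb

  | baabb => bbbb
  | bbababa
  | abbaaaa => abbaaa => abbaa => abba
  | aaabaa => aabaa => bbaa => bba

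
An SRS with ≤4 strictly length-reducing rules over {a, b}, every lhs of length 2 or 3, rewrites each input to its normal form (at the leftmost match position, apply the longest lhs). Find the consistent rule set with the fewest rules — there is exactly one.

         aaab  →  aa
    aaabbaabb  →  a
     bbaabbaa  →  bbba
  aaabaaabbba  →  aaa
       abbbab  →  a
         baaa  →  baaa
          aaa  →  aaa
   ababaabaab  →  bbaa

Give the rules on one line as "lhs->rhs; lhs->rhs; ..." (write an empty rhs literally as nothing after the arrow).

aab->a; aba->b; abb->aa

  | aaab => aa
  | aaabbaabb => aabaabb => aaabb => aab => a
  | bbaabbaa => bbabaa => bbba
  | aaabaaabbba => aaaaabbba => aaaabba => aaaba => aaa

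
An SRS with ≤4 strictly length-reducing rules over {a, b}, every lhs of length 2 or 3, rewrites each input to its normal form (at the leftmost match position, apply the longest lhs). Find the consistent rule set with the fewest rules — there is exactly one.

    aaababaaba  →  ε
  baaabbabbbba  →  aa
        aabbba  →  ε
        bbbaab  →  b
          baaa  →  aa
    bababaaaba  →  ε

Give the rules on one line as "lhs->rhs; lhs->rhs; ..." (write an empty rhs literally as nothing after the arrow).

ab->b; ba->; bb->a

  | aaababaaba => aababaaba => ababaaba => babaaba => baaba => aba => ba => ε
  | baaabbabbbba => aabbabbbba => abbabbbba => bbabbbba => aabbbba => abbbba => bbbba => abba => bba => aa
  | aabbba => abbba => bbba => aba => ba => ε
  | bbbaab => abaab => baab => ab => b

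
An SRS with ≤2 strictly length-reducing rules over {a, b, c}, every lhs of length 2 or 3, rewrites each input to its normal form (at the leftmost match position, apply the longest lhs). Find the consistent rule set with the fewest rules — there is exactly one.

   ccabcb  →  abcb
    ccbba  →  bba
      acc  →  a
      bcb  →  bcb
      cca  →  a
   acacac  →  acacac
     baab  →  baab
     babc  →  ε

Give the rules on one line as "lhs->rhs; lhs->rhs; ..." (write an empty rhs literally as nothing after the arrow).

bab->c; cc->

  | ccabcb => abcb
  | ccbba => bba
  | acc => a
  | bcb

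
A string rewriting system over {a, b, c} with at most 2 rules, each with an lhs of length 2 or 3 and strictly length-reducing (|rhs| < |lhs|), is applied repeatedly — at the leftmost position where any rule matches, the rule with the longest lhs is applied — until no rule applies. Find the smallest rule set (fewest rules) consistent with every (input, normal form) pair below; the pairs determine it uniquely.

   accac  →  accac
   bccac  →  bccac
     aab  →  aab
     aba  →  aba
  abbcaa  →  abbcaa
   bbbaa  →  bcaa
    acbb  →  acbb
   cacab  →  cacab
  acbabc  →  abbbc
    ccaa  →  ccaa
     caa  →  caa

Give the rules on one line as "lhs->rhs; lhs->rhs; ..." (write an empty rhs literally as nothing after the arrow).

  | accac
  | bccac
  | aab
  | aba

bba->ca; cba->bb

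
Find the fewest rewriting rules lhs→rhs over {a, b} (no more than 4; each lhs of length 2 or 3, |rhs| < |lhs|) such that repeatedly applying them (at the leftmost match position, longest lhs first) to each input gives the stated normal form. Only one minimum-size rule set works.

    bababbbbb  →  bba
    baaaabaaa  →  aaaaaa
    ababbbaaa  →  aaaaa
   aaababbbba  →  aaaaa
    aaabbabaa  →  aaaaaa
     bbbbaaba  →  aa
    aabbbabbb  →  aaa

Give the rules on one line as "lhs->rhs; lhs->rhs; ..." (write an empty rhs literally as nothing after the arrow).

ab->a; abb->ba; baa->a; bbb->

  | bababbbbb => baabbbbb => abbbbb => babbb => bbab => bba
  | baaaabaaa => aaabaaa => aaaaaa
  | ababbbaaa => aabbbaaa => ababaaa => aabaaa => aaaaa
  | aaababbbba => aaaabbbba => aaababba => aaaabba => aaabaa => aaaaa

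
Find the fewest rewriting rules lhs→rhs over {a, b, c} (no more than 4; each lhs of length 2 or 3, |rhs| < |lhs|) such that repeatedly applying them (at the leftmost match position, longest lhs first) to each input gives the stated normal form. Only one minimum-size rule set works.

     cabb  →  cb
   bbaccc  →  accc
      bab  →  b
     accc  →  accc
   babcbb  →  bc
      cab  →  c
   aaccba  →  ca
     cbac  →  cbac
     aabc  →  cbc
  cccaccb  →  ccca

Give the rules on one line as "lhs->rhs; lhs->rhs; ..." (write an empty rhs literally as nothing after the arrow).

aa->c; ab->; bb->; ccb->

  | cabb => cb
  | bbaccc => accc
  | bab => b
  | accc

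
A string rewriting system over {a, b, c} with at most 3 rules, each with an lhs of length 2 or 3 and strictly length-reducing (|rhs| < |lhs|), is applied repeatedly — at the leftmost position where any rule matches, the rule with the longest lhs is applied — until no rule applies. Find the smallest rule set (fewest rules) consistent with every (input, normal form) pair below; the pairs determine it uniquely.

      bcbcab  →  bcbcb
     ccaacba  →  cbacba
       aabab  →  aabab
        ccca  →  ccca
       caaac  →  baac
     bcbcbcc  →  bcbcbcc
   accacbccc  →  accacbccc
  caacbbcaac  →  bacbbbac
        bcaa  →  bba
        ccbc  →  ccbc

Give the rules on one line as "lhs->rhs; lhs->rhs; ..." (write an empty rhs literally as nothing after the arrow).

  | bcbcab => bcbcb
  | ccaacba => cbacba
  | aabab
  | ccca

caa->ba; cab->cb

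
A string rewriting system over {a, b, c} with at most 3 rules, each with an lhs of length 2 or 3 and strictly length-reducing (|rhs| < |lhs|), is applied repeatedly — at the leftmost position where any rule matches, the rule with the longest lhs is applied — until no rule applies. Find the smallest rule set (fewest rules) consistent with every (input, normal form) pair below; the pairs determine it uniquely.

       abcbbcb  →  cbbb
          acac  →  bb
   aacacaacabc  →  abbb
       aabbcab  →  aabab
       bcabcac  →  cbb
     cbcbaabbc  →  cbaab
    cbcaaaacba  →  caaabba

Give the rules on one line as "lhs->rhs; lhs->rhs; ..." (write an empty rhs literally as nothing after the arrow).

abc->cb; ac->b; bc->

  | abcbbcb => cbbbcb => cbbb
  | acac => bac => bb
  | aacacaacabc => abacaacabc => abbaacabc => abbababc => abbabcb => abbcbb => abbb
  | aabbcab => aabab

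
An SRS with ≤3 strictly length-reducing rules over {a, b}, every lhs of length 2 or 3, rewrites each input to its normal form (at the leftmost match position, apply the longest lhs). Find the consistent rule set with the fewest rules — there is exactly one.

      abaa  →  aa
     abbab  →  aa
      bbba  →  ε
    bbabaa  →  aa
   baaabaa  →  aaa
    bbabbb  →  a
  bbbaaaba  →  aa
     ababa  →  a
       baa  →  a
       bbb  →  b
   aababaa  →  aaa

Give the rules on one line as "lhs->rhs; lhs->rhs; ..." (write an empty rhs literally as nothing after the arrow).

  | abaa => aa
  | abbab => aabb => aa
  | bbba => ba => ε
  | bbabaa => abbaa => aaba => aa

ba->; bb->; bba->ab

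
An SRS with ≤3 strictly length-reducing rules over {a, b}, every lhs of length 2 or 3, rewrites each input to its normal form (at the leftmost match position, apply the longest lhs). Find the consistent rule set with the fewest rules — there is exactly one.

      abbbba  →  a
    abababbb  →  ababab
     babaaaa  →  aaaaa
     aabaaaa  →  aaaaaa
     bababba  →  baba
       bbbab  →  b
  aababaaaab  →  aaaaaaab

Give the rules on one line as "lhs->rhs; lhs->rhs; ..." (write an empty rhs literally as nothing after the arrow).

baa->aa; bb->b; bba->

  | abbbba => abbba => abba => a
  | abababbb => abababb => ababab
  | babaaaa => baaaaa => aaaaa
  | aabaaaa => aaaaaa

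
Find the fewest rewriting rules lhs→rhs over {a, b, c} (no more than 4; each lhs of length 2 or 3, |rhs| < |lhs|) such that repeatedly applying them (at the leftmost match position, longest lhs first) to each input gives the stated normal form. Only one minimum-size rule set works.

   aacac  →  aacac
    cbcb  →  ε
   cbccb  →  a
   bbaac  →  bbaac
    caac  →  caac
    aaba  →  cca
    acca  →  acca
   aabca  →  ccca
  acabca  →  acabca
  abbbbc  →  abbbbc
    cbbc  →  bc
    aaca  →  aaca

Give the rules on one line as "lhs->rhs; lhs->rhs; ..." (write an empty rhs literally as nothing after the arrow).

aab->cc; cb->; ccb->a

  | aacac
  | cbcb => cb => ε
  | cbccb => ccb => a
  | bbaac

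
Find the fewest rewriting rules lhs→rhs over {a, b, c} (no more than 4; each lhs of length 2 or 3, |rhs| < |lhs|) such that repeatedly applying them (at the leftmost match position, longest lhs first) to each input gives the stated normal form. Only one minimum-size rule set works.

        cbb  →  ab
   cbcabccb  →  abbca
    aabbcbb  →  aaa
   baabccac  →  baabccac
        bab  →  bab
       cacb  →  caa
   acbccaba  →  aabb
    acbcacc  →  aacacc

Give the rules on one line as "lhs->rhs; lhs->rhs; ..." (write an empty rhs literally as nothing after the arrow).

aba->bb; bba->c; cab->bb; cb->a

  | cbb => ab
  | cbcabccb => acabccb => abbccb => abbca
  | aabbcbb => aabbab => aacb => aaa
  | baabccac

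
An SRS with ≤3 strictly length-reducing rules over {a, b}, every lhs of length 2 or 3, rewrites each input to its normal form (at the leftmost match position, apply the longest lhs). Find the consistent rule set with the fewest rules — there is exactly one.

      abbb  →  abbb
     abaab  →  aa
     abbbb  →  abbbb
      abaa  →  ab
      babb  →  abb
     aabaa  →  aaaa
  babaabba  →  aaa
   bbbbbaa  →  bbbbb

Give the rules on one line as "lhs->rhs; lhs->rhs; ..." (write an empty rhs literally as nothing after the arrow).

  | abbb
  | abaab => abab => aab => aa
  | abbbb
  | abaa => aba => ab

aab->aa; ba->b; bab->ab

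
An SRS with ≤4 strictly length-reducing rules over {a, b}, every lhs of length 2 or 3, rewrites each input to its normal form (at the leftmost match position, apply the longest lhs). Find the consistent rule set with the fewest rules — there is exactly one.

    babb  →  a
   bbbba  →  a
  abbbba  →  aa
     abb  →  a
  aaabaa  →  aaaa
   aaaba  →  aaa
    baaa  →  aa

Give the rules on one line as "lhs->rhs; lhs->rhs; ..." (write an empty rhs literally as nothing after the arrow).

  | babb => abb => a
  | bbbba => bba => a
  | abbbba => abba => aa
  | abb => a

ba->; bab->ab; bb->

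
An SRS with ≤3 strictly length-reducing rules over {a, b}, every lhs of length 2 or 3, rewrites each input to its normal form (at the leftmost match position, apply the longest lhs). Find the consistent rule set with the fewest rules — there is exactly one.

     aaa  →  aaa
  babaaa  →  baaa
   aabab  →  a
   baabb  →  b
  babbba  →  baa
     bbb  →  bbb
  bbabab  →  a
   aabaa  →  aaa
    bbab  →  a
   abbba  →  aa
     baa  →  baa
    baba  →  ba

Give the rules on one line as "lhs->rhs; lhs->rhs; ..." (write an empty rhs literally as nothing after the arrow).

  | aaa
  | babaaa => baaa
  | aabab => aab => a
  | baabb => bab => b

ab->; bba->aa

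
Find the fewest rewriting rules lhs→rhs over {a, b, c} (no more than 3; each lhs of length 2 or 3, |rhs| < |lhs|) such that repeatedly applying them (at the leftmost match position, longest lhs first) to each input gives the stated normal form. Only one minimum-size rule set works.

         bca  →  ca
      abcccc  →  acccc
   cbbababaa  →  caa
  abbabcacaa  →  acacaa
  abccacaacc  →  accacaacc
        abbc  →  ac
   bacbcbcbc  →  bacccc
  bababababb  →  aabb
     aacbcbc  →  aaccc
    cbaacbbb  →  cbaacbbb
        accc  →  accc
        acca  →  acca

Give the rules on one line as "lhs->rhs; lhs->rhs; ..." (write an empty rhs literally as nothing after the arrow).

bab->; bc->c

  | bca => ca
  | abcccc => acccc
  | cbbababaa => cbabaa => caa
  | abbabcacaa => abcacaa => acacaa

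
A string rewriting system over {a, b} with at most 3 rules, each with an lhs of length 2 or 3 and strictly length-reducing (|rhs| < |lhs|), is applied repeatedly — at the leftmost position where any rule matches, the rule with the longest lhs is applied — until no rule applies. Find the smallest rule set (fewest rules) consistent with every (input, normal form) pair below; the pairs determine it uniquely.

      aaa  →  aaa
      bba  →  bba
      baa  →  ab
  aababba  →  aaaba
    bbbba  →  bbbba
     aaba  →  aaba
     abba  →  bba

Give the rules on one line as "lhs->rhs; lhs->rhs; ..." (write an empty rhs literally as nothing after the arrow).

  | aaa
  | bba
  | baa => ab
  | aababba => aaaba

abb->bb; baa->ab; bab->a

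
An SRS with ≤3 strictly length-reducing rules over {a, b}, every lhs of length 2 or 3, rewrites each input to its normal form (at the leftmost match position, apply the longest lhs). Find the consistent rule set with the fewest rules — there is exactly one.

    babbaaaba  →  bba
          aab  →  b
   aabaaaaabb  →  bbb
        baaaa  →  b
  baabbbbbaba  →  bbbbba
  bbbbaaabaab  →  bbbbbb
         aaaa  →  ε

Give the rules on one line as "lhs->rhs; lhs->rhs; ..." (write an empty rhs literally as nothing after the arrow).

  | babbaaaba => baaaba => baaba => bba
  | aab => b
  | aabaaaaabb => baaaaabb => baaaabb => baaabb => baabb => bbb
  | baaaa => baaa => baa => b

aa->; aaa->aa; bab->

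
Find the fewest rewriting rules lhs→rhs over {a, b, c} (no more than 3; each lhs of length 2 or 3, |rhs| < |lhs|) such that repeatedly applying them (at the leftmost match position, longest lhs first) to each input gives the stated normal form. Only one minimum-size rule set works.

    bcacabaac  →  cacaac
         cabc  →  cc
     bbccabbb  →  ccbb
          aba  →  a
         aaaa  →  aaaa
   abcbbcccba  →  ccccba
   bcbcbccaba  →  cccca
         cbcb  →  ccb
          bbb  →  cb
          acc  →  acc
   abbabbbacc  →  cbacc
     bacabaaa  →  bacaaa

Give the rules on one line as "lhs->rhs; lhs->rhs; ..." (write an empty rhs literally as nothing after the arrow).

ab->; bbb->cb; bc->c

  | bcacabaac => cacabaac => cacaac
  | cabc => cc
  | bbccabbb => bccabbb => ccabbb => ccbb
  | aba => a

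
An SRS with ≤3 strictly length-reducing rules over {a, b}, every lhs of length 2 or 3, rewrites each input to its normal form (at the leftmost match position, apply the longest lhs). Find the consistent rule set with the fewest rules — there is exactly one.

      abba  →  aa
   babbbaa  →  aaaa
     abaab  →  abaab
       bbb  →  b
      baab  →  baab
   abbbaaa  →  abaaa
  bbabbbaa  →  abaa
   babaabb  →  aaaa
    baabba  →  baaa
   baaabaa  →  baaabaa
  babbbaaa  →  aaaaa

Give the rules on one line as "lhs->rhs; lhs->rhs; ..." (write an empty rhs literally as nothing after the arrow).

  | abba => aa
  | babbbaa => aabbaa => aaaa
  | abaab
  | bbb => b

bab->aa; bb->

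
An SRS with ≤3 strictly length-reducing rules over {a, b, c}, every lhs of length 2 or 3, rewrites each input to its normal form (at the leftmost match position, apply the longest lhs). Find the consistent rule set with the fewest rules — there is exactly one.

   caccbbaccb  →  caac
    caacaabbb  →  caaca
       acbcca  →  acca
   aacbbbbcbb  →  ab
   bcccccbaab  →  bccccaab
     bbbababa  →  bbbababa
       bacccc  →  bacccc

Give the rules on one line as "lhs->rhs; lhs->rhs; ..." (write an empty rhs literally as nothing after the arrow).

abb->c; cb->

  | caccbbaccb => cacbaccb => caaccb => caac
  | caacaabbb => caacacb => caaca
  | acbcca => acca
  | aacbbbbcbb => aabbbcbb => acbcbb => acbb => ab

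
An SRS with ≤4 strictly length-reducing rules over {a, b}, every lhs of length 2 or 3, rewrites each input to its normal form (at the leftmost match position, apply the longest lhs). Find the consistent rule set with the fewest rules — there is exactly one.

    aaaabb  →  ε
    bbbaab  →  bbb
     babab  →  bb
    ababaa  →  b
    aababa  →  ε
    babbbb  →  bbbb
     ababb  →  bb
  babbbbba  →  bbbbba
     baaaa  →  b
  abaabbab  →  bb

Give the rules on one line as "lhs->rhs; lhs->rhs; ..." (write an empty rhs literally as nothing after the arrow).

  | aaaabb => aabb => aab => aa => ε
  | bbbaab => bbbaa => bbb
  | babab => babb => bb
  | ababaa => abbaa => baa => b

aa->; aab->aa; ab->; aba->ab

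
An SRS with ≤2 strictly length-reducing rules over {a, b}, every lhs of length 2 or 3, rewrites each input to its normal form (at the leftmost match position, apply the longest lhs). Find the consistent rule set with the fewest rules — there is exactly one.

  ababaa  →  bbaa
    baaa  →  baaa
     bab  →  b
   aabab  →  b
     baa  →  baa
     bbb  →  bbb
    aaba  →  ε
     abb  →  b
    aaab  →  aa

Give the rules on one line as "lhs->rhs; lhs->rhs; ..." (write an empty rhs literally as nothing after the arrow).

  | ababaa => bbaa
  | baaa
  | bab => b
  | aabab => abb => b

ab->; aba->b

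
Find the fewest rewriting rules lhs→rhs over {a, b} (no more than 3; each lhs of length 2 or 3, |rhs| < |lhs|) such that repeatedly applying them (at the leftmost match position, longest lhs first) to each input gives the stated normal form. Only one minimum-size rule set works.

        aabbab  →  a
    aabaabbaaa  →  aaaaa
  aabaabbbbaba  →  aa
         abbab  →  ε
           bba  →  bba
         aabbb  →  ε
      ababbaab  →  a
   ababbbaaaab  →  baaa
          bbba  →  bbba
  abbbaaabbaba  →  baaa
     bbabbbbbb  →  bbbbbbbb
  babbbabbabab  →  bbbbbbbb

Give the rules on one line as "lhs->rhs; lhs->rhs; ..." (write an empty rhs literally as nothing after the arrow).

ab->; abb->; bab->bb

  | aabbab => aab => a
  | aabaabbaaa => aaabbaaa => aaaaa
  | aabaabbbbaba => aaabbbbaba => aabbaba => aaba => aa
  | abbab => ab => ε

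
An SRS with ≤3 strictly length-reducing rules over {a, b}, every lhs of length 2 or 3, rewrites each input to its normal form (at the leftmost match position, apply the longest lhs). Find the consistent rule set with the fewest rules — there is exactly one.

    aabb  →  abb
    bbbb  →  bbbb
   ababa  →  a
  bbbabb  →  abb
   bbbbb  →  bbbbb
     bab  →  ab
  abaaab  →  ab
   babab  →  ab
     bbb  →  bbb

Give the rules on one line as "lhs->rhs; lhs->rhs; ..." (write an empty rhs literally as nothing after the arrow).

  | aabb => abb
  | bbbb
  | ababa => aaba => aba => aa => a
  | bbbabb => bbabb => babb => abb

aa->a; ba->a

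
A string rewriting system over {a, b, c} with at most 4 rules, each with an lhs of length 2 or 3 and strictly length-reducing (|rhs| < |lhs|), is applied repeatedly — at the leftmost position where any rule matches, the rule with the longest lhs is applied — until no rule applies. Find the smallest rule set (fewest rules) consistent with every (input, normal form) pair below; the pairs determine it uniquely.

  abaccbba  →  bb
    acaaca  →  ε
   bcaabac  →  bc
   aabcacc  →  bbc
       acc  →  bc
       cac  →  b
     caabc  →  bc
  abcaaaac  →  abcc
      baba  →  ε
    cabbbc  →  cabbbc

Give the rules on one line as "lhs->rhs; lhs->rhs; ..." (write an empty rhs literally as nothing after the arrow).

aa->; ac->b; ba->; cb->b

  | abaccbba => accbba => bcbba => bbba => bb
  | acaaca => baaca => aca => ba => ε
  | bcaabac => bcbac => bbac => bc
  | aabcacc => bcacc => bcbc => bbc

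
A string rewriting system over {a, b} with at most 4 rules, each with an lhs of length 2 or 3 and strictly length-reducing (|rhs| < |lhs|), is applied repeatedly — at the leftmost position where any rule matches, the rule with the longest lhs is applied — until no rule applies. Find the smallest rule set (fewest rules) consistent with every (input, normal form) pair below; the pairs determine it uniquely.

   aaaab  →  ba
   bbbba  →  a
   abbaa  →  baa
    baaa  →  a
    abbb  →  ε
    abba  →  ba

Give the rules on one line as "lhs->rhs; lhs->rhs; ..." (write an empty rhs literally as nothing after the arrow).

aaa->ba; ab->; bb->

  | aaaab => baab => ba
  | bbbba => bba => a
  | abbaa => baa
  | baaa => bba => a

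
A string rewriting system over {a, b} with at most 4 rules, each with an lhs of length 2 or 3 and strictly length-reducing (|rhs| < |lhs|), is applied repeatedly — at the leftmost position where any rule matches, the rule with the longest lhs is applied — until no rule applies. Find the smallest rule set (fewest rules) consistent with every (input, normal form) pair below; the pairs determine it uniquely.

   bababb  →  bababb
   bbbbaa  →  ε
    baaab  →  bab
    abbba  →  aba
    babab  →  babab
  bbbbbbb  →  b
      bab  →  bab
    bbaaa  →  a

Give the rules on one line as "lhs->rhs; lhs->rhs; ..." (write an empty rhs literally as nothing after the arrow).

aa->; bba->a; bbb->b

  | bababb
  | bbbbaa => bbaa => aa => ε
  | baaab => bab
  | abbba => aba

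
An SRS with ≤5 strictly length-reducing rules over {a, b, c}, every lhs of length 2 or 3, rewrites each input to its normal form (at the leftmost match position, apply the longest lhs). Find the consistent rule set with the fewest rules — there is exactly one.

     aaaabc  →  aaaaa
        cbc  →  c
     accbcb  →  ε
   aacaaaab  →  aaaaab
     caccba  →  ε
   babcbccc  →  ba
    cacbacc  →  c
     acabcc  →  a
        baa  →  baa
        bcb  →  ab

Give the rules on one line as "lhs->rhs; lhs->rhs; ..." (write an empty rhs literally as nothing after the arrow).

  | aaaabc => aaaaa
  | cbc => c
  | accbcb => cbcb => cb => ε
  | aacaaaab => aaaaab

ac->; bc->a; ca->; cb->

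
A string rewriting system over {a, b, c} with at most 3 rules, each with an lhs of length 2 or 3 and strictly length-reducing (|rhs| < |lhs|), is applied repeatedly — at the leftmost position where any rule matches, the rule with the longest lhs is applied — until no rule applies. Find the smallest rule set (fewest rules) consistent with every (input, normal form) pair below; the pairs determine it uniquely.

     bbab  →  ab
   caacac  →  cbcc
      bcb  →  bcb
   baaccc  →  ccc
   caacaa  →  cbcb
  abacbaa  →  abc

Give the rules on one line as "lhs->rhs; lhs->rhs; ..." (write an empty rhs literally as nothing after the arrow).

  | bbab => ab
  | caacac => cbcac => cbcc
  | bcb
  | baaccc => bbccc => ccc

aa->b; ac->c; bb->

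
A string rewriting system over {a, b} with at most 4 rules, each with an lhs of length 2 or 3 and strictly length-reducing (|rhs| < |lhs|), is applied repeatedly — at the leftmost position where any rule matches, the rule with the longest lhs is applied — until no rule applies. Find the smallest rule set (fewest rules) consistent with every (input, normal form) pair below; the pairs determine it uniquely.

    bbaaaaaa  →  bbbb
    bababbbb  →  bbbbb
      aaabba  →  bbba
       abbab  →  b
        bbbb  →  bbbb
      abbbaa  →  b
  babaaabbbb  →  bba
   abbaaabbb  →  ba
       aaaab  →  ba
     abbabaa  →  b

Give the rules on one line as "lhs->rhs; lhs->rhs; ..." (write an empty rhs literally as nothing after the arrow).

aa->; aaa->b; ab->a

  | bbaaaaaa => bbbaaa => bbbb
  | bababbbb => baabbbb => bbbbb
  | aaabba => bbba
  | abbab => abab => aab => b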